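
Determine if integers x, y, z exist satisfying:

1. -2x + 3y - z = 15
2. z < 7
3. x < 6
Yes

Take x = 0, y = 0, z = -15. Substituting into each constraint:
  (1) -2(0) + 3(0) + 15 = 15 ✓
  (2) -15 < 7 ✓
  (3) 0 < 6 ✓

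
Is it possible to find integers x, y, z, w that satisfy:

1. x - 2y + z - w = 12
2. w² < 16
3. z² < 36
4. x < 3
Yes

Take x = 1, y = -6, z = 0, w = 1. Substituting into each constraint:
  (1) 1 - 2(-6) + 0 + (-1) = 12 ✓
  (2) w² = (1)² = 1, and 1 < 16 ✓
  (3) z² = (0)² = 0, and 0 < 36 ✓
  (4) 1 < 3 ✓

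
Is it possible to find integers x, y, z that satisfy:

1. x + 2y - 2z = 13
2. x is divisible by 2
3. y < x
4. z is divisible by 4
No

A contradictory subset is {x + 2y - 2z = 13, x is divisible by 2}. No integer assignment can satisfy these jointly:

  - x + 2y - 2z = 13: is a linear equation tying the variables together
  - x is divisible by 2: restricts x to multiples of 2

Modular obstruction: writing x = 2x', every remaining term of the linear equation is divisible by 2, so the left side is ≡ 0 (mod 2); but the right side 13 ≡ 1 (mod 2). No integers can satisfy it.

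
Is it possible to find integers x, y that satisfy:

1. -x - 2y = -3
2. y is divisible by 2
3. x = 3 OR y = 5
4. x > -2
Yes

Take x = 3, y = 0. Substituting into each constraint:
  (1) (-3) - 2(0) = -3 ✓
  (2) 0 = 2 × 0, remainder 0 ✓
  (3) x = 3, target 3 ✓ (first branch holds)
  (4) 3 > -2 ✓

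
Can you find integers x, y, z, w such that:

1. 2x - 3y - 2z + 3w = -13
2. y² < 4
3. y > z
Yes

Take x = 0, y = 0, z = -1, w = -5. Substituting into each constraint:
  (1) 2(0) - 3(0) - 2(-1) + 3(-5) = -13 ✓
  (2) y² = (0)² = 0, and 0 < 4 ✓
  (3) 0 > -1 ✓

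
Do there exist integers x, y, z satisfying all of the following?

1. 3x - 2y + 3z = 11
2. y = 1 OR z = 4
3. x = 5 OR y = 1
Yes

Take x = 5, y = 8, z = 4. Substituting into each constraint:
  (1) 3(5) - 2(8) + 3(4) = 11 ✓
  (2) z = 4, target 4 ✓ (second branch holds)
  (3) x = 5, target 5 ✓ (first branch holds)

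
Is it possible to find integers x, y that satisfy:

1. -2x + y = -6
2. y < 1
Yes

Take x = 0, y = -6. Substituting into each constraint:
  (1) -2(0) + (-6) = -6 ✓
  (2) -6 < 1 ✓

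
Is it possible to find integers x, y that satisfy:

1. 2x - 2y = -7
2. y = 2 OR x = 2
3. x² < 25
No

Even the single constraint (2x - 2y = -7) is infeasible over the integers.

  - 2x - 2y = -7: every term on the left is divisible by 2, so the LHS ≡ 0 (mod 2), but the RHS -7 is not — no integer solution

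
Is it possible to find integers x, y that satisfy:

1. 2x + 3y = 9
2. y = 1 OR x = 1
Yes

Take x = 3, y = 1. Substituting into each constraint:
  (1) 2(3) + 3(1) = 9 ✓
  (2) y = 1, target 1 ✓ (first branch holds)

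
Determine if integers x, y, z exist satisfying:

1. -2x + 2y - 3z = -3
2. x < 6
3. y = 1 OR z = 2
Yes

Take x = -2, y = 1, z = 3. Substituting into each constraint:
  (1) -2(-2) + 2(1) - 3(3) = -3 ✓
  (2) -2 < 6 ✓
  (3) y = 1, target 1 ✓ (first branch holds)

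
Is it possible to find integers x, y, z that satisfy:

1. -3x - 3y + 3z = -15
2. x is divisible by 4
Yes

Take x = 0, y = 5, z = 0. Substituting into each constraint:
  (1) -3(0) - 3(5) + 3(0) = -15 ✓
  (2) 0 = 4 × 0, remainder 0 ✓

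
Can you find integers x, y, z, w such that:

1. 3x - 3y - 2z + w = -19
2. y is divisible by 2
Yes

Take x = -7, y = 0, z = 0, w = 2. Substituting into each constraint:
  (1) 3(-7) - 3(0) - 2(0) + 2 = -19 ✓
  (2) 0 = 2 × 0, remainder 0 ✓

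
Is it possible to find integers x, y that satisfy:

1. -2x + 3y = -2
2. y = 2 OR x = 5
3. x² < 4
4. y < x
No

A contradictory subset is {-2x + 3y = -2, y = 2 OR x = 5, x² < 4}. No integer assignment can satisfy these jointly:

  - -2x + 3y = -2: is a linear equation tying the variables together
  - y = 2 OR x = 5: forces a choice: either y = 2 or x = 5
  - x² < 4: restricts x to |x| ≤ 1

Split on the disjunction (y = 2 OR x = 5):
  • If y = 2: the equation forces x = 4, but x² < 4 requires |x| ≤ 1.
  • If x = 5: this contradicts x² < 4, which requires |x| ≤ 1.
Both branches are infeasible, so the system has no integer solution.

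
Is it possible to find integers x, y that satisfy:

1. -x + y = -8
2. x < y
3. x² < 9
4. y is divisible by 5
No

A contradictory subset is {-x + y = -8, x < y}. No integer assignment can satisfy these jointly:

  - -x + y = -8: is a linear equation tying the variables together
  - x < y: bounds one variable relative to another variable

From the equation, x − y = 8, i.e. y − x = -8; but y > x requires y − x ≥ 1. Contradiction.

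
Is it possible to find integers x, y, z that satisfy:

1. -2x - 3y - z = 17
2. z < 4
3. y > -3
Yes

Take x = -7, y = -1, z = 0. Substituting into each constraint:
  (1) -2(-7) - 3(-1) + 0 = 17 ✓
  (2) 0 < 4 ✓
  (3) -1 > -3 ✓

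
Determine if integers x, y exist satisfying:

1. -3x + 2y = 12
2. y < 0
Yes

Take x = -6, y = -3. Substituting into each constraint:
  (1) -3(-6) + 2(-3) = 12 ✓
  (2) -3 < 0 ✓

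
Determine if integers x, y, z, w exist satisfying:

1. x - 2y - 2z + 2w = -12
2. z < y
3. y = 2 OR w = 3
Yes

Take x = -16, y = 1, z = 0, w = 3. Substituting into each constraint:
  (1) (-16) - 2(1) - 2(0) + 2(3) = -12 ✓
  (2) 0 < 1 ✓
  (3) w = 3, target 3 ✓ (second branch holds)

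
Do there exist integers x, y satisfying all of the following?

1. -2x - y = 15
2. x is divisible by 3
Yes

Take x = 0, y = -15. Substituting into each constraint:
  (1) -2(0) + 15 = 15 ✓
  (2) 0 = 3 × 0, remainder 0 ✓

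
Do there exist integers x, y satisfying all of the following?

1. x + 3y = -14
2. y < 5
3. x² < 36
Yes

Take x = -2, y = -4. Substituting into each constraint:
  (1) (-2) + 3(-4) = -14 ✓
  (2) -4 < 5 ✓
  (3) x² = (-2)² = 4, and 4 < 36 ✓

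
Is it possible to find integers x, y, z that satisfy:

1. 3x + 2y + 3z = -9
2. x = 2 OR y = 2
Yes

Take x = 2, y = 3, z = -7. Substituting into each constraint:
  (1) 3(2) + 2(3) + 3(-7) = -9 ✓
  (2) x = 2, target 2 ✓ (first branch holds)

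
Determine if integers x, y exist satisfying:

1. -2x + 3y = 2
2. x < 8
Yes

Take x = 2, y = 2. Substituting into each constraint:
  (1) -2(2) + 3(2) = 2 ✓
  (2) 2 < 8 ✓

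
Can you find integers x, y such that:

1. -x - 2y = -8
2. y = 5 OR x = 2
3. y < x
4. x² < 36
No

A contradictory subset is {-x - 2y = -8, y = 5 OR x = 2, y < x}. No integer assignment can satisfy these jointly:

  - -x - 2y = -8: is a linear equation tying the variables together
  - y = 5 OR x = 2: forces a choice: either y = 5 or x = 2
  - y < x: bounds one variable relative to another variable

Split on the disjunction (y = 5 OR x = 2):
  • If y = 5: the equation forces x = -2, giving (y, x) = (5, -2), which violates x > y.
  • If x = 2: the equation forces y = 3, giving (x, y) = (2, 3), which violates x > y.
Both branches are infeasible, so the system has no integer solution.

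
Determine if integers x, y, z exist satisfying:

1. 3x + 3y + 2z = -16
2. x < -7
Yes

Take x = -8, y = 2, z = 1. Substituting into each constraint:
  (1) 3(-8) + 3(2) + 2(1) = -16 ✓
  (2) -8 < -7 ✓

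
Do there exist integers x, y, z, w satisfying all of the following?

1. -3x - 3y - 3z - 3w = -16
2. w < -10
No

Even the single constraint (-3x - 3y - 3z - 3w = -16) is infeasible over the integers.

  - -3x - 3y - 3z - 3w = -16: every term on the left is divisible by 3, so the LHS ≡ 0 (mod 3), but the RHS -16 is not — no integer solution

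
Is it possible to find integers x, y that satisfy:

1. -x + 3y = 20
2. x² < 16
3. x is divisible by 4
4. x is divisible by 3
No

A contradictory subset is {-x + 3y = 20, x is divisible by 3}. No integer assignment can satisfy these jointly:

  - -x + 3y = 20: is a linear equation tying the variables together
  - x is divisible by 3: restricts x to multiples of 3

Modular obstruction: writing x = 3x', every remaining term of the linear equation is divisible by 3, so the left side is ≡ 0 (mod 3); but the right side 20 ≡ 2 (mod 3). No integers can satisfy it.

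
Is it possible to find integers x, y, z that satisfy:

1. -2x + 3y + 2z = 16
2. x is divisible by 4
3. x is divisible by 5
Yes

Take x = 0, y = 0, z = 8. Substituting into each constraint:
  (1) -2(0) + 3(0) + 2(8) = 16 ✓
  (2) 0 = 4 × 0, remainder 0 ✓
  (3) 0 = 5 × 0, remainder 0 ✓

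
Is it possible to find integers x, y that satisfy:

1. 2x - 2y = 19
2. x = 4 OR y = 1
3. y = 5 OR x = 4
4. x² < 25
No

Even the single constraint (2x - 2y = 19) is infeasible over the integers.

  - 2x - 2y = 19: every term on the left is divisible by 2, so the LHS ≡ 0 (mod 2), but the RHS 19 is not — no integer solution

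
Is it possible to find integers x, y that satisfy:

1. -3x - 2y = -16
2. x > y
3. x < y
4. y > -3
No

A contradictory subset is {x > y, x < y}. No integer assignment can satisfy these jointly:

  - x > y: bounds one variable relative to another variable
  - x < y: bounds one variable relative to another variable

Direct contradiction: x > y and y > x cannot both hold.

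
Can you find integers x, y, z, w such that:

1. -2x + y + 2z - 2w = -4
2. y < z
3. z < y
No

A contradictory subset is {y < z, z < y}. No integer assignment can satisfy these jointly:

  - y < z: bounds one variable relative to another variable
  - z < y: bounds one variable relative to another variable

Direct contradiction: z > y and y > z cannot both hold.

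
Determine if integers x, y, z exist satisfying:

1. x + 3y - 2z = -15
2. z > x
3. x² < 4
Yes

Take x = 1, y = -4, z = 2. Substituting into each constraint:
  (1) 1 + 3(-4) - 2(2) = -15 ✓
  (2) 2 > 1 ✓
  (3) x² = (1)² = 1, and 1 < 4 ✓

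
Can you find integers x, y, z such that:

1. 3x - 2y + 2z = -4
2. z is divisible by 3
Yes

Take x = 0, y = 2, z = 0. Substituting into each constraint:
  (1) 3(0) - 2(2) + 2(0) = -4 ✓
  (2) 0 = 3 × 0, remainder 0 ✓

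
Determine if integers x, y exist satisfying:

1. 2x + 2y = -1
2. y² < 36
No

Even the single constraint (2x + 2y = -1) is infeasible over the integers.

  - 2x + 2y = -1: every term on the left is divisible by 2, so the LHS ≡ 0 (mod 2), but the RHS -1 is not — no integer solution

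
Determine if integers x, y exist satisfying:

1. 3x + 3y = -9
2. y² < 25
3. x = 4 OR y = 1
Yes

Take x = -4, y = 1. Substituting into each constraint:
  (1) 3(-4) + 3(1) = -9 ✓
  (2) y² = (1)² = 1, and 1 < 25 ✓
  (3) y = 1, target 1 ✓ (second branch holds)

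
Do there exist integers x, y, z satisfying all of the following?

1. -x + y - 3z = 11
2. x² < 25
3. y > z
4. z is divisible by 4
Yes

Take x = 2, y = 13, z = 0. Substituting into each constraint:
  (1) (-2) + 13 - 3(0) = 11 ✓
  (2) x² = (2)² = 4, and 4 < 25 ✓
  (3) 13 > 0 ✓
  (4) 0 = 4 × 0, remainder 0 ✓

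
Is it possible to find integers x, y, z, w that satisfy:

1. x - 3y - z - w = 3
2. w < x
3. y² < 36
Yes

Take x = 0, y = 0, z = 0, w = -3. Substituting into each constraint:
  (1) 0 - 3(0) + 0 + 3 = 3 ✓
  (2) -3 < 0 ✓
  (3) y² = (0)² = 0, and 0 < 36 ✓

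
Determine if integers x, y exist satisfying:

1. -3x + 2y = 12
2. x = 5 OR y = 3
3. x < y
Yes

Take x = -2, y = 3. Substituting into each constraint:
  (1) -3(-2) + 2(3) = 12 ✓
  (2) y = 3, target 3 ✓ (second branch holds)
  (3) -2 < 3 ✓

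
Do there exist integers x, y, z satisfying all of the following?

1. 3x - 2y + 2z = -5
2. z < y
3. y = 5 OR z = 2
Yes

Take x = -1, y = 3, z = 2. Substituting into each constraint:
  (1) 3(-1) - 2(3) + 2(2) = -5 ✓
  (2) 2 < 3 ✓
  (3) z = 2, target 2 ✓ (second branch holds)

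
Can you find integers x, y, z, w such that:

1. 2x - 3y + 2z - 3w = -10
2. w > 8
Yes

Take x = 10, y = 1, z = 0, w = 9. Substituting into each constraint:
  (1) 2(10) - 3(1) + 2(0) - 3(9) = -10 ✓
  (2) 9 > 8 ✓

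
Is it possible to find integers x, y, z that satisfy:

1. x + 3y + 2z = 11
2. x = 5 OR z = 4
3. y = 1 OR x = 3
Yes

Take x = 3, y = 0, z = 4. Substituting into each constraint:
  (1) 3 + 3(0) + 2(4) = 11 ✓
  (2) z = 4, target 4 ✓ (second branch holds)
  (3) x = 3, target 3 ✓ (second branch holds)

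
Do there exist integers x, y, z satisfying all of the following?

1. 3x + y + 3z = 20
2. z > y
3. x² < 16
Yes

Take x = 0, y = 2, z = 6. Substituting into each constraint:
  (1) 3(0) + 2 + 3(6) = 20 ✓
  (2) 6 > 2 ✓
  (3) x² = (0)² = 0, and 0 < 16 ✓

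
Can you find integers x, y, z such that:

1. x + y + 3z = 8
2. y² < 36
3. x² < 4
Yes

Take x = 0, y = 2, z = 2. Substituting into each constraint:
  (1) 0 + 2 + 3(2) = 8 ✓
  (2) y² = (2)² = 4, and 4 < 36 ✓
  (3) x² = (0)² = 0, and 0 < 4 ✓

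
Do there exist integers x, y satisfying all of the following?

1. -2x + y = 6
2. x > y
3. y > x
No

A contradictory subset is {x > y, y > x}. No integer assignment can satisfy these jointly:

  - x > y: bounds one variable relative to another variable
  - y > x: bounds one variable relative to another variable

Direct contradiction: x > y and y > x cannot both hold.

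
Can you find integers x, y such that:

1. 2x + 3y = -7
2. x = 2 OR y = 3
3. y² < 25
Yes

Take x = -8, y = 3. Substituting into each constraint:
  (1) 2(-8) + 3(3) = -7 ✓
  (2) y = 3, target 3 ✓ (second branch holds)
  (3) y² = (3)² = 9, and 9 < 25 ✓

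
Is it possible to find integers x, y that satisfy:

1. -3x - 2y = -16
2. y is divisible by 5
Yes

Take x = 2, y = 5. Substituting into each constraint:
  (1) -3(2) - 2(5) = -16 ✓
  (2) 5 = 5 × 1, remainder 0 ✓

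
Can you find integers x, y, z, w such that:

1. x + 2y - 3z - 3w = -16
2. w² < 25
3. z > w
Yes

Take x = 1, y = -7, z = 1, w = 0. Substituting into each constraint:
  (1) 1 + 2(-7) - 3(1) - 3(0) = -16 ✓
  (2) w² = (0)² = 0, and 0 < 25 ✓
  (3) 1 > 0 ✓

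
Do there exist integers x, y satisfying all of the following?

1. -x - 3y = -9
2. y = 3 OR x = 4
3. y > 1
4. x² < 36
Yes

Take x = 0, y = 3. Substituting into each constraint:
  (1) 0 - 3(3) = -9 ✓
  (2) y = 3, target 3 ✓ (first branch holds)
  (3) 3 > 1 ✓
  (4) x² = (0)² = 0, and 0 < 36 ✓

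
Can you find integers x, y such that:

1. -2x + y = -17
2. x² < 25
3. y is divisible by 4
No

A contradictory subset is {-2x + y = -17, y is divisible by 4}. No integer assignment can satisfy these jointly:

  - -2x + y = -17: is a linear equation tying the variables together
  - y is divisible by 4: restricts y to multiples of 4

Modular obstruction: writing y = 4y', every remaining term of the linear equation is divisible by 2, so the left side is ≡ 0 (mod 2); but the right side -17 ≡ 1 (mod 2). No integers can satisfy it.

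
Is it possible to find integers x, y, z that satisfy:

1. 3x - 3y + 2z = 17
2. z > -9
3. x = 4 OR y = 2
Yes

Take x = 7, y = 2, z = 1. Substituting into each constraint:
  (1) 3(7) - 3(2) + 2(1) = 17 ✓
  (2) 1 > -9 ✓
  (3) y = 2, target 2 ✓ (second branch holds)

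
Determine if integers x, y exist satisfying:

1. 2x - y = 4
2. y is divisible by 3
Yes

Take x = 2, y = 0. Substituting into each constraint:
  (1) 2(2) + 0 = 4 ✓
  (2) 0 = 3 × 0, remainder 0 ✓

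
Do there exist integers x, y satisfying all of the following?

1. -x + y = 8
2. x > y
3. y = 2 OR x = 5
No

A contradictory subset is {-x + y = 8, x > y}. No integer assignment can satisfy these jointly:

  - -x + y = 8: is a linear equation tying the variables together
  - x > y: bounds one variable relative to another variable

From the equation, x − y = -8, i.e. x − y = -8; but x > y requires x − y ≥ 1. Contradiction.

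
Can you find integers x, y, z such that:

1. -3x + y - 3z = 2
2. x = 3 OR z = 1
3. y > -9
Yes

Take x = -2, y = -1, z = 1. Substituting into each constraint:
  (1) -3(-2) + (-1) - 3(1) = 2 ✓
  (2) z = 1, target 1 ✓ (second branch holds)
  (3) -1 > -9 ✓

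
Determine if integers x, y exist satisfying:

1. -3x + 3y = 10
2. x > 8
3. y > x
No

Even the single constraint (-3x + 3y = 10) is infeasible over the integers.

  - -3x + 3y = 10: every term on the left is divisible by 3, so the LHS ≡ 0 (mod 3), but the RHS 10 is not — no integer solution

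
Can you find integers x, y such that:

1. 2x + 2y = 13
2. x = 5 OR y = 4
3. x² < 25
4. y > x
No

Even the single constraint (2x + 2y = 13) is infeasible over the integers.

  - 2x + 2y = 13: every term on the left is divisible by 2, so the LHS ≡ 0 (mod 2), but the RHS 13 is not — no integer solution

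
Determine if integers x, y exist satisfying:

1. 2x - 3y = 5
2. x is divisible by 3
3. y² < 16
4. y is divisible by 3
No

A contradictory subset is {2x - 3y = 5, x is divisible by 3}. No integer assignment can satisfy these jointly:

  - 2x - 3y = 5: is a linear equation tying the variables together
  - x is divisible by 3: restricts x to multiples of 3

Modular obstruction: writing x = 3x', every remaining term of the linear equation is divisible by 3, so the left side is ≡ 0 (mod 3); but the right side 5 ≡ 2 (mod 3). No integers can satisfy it.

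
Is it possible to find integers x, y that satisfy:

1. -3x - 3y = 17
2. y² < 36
No

Even the single constraint (-3x - 3y = 17) is infeasible over the integers.

  - -3x - 3y = 17: every term on the left is divisible by 3, so the LHS ≡ 0 (mod 3), but the RHS 17 is not — no integer solution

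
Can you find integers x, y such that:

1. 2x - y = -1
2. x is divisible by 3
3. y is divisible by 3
No

The full constraint system is jointly infeasible over the integers. Each constraint and what it forces:

  - 2x - y = -1: is a linear equation tying the variables together
  - x is divisible by 3: restricts x to multiples of 3
  - y is divisible by 3: restricts y to multiples of 3

Modular obstruction: writing x = 3x' and writing y = 3y', every remaining term of the linear equation is divisible by 3, so the left side is ≡ 0 (mod 3); but the right side -1 ≡ 2 (mod 3). No integers can satisfy it.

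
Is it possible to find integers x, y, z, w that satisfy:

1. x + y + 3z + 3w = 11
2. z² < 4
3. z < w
Yes

Take x = 0, y = 8, z = 0, w = 1. Substituting into each constraint:
  (1) 0 + 8 + 3(0) + 3(1) = 11 ✓
  (2) z² = (0)² = 0, and 0 < 4 ✓
  (3) 0 < 1 ✓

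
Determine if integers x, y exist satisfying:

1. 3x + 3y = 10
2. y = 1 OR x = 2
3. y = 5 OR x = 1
No

Even the single constraint (3x + 3y = 10) is infeasible over the integers.

  - 3x + 3y = 10: every term on the left is divisible by 3, so the LHS ≡ 0 (mod 3), but the RHS 10 is not — no integer solution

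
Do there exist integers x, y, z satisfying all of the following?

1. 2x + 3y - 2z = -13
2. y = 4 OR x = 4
Yes

Take x = 4, y = 5, z = 18. Substituting into each constraint:
  (1) 2(4) + 3(5) - 2(18) = -13 ✓
  (2) x = 4, target 4 ✓ (second branch holds)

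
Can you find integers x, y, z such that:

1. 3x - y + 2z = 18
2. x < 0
Yes

Take x = -1, y = -21, z = 0. Substituting into each constraint:
  (1) 3(-1) + 21 + 2(0) = 18 ✓
  (2) -1 < 0 ✓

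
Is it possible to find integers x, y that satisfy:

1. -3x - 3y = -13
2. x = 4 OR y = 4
No

Even the single constraint (-3x - 3y = -13) is infeasible over the integers.

  - -3x - 3y = -13: every term on the left is divisible by 3, so the LHS ≡ 0 (mod 3), but the RHS -13 is not — no integer solution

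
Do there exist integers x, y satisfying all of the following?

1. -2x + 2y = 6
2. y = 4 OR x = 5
Yes

Take x = 5, y = 8. Substituting into each constraint:
  (1) -2(5) + 2(8) = 6 ✓
  (2) x = 5, target 5 ✓ (second branch holds)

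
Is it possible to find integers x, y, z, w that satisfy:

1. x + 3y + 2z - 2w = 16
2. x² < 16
Yes

Take x = 1, y = 5, z = 0, w = 0. Substituting into each constraint:
  (1) 1 + 3(5) + 2(0) - 2(0) = 16 ✓
  (2) x² = (1)² = 1, and 1 < 16 ✓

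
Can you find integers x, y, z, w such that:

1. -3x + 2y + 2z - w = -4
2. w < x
Yes

Take x = 2, y = 1, z = 0, w = 0. Substituting into each constraint:
  (1) -3(2) + 2(1) + 2(0) + 0 = -4 ✓
  (2) 0 < 2 ✓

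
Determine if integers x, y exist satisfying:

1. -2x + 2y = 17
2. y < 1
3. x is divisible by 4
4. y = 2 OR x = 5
No

Even the single constraint (-2x + 2y = 17) is infeasible over the integers.

  - -2x + 2y = 17: every term on the left is divisible by 2, so the LHS ≡ 0 (mod 2), but the RHS 17 is not — no integer solution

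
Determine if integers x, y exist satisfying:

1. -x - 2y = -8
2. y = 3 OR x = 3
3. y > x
Yes

Take x = 2, y = 3. Substituting into each constraint:
  (1) (-2) - 2(3) = -8 ✓
  (2) y = 3, target 3 ✓ (first branch holds)
  (3) 3 > 2 ✓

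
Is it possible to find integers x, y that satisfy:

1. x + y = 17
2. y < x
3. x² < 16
No

The full constraint system is jointly infeasible over the integers. Each constraint and what it forces:

  - x + y = 17: is a linear equation tying the variables together
  - y < x: bounds one variable relative to another variable
  - x² < 16: restricts x to |x| ≤ 3

Propagating the comparison: y < x and x ≤ 3 give y ≤ 2. Range argument: with x ∈ [-3, 3], y ∈ [−∞, 2], the left side of the equation is at most 5, but the right side is 17 > 5. No integer solution exists.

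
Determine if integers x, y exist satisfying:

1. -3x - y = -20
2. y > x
Yes

Take x = 4, y = 8. Substituting into each constraint:
  (1) -3(4) + (-8) = -20 ✓
  (2) 8 > 4 ✓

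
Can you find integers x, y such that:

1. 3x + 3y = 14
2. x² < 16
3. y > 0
No

Even the single constraint (3x + 3y = 14) is infeasible over the integers.

  - 3x + 3y = 14: every term on the left is divisible by 3, so the LHS ≡ 0 (mod 3), but the RHS 14 is not — no integer solution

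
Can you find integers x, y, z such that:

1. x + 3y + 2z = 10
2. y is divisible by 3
Yes

Take x = 10, y = 0, z = 0. Substituting into each constraint:
  (1) 10 + 3(0) + 2(0) = 10 ✓
  (2) 0 = 3 × 0, remainder 0 ✓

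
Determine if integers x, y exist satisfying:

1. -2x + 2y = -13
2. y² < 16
No

Even the single constraint (-2x + 2y = -13) is infeasible over the integers.

  - -2x + 2y = -13: every term on the left is divisible by 2, so the LHS ≡ 0 (mod 2), but the RHS -13 is not — no integer solution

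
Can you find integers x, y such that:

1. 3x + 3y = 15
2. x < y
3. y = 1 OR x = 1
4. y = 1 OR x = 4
No

A contradictory subset is {3x + 3y = 15, x < y, y = 1 OR x = 4}. No integer assignment can satisfy these jointly:

  - 3x + 3y = 15: is a linear equation tying the variables together
  - x < y: bounds one variable relative to another variable
  - y = 1 OR x = 4: forces a choice: either y = 1 or x = 4

Split on the disjunction (y = 1 OR x = 4):
  • If y = 1: the equation forces x = 4, giving (y, x) = (1, 4), which violates y > x.
  • If x = 4: the equation forces y = 1, giving (x, y) = (4, 1), which violates y > x.
Both branches are infeasible, so the system has no integer solution.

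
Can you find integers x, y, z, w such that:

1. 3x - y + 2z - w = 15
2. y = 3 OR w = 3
Yes

Take x = 0, y = 3, z = 0, w = -18. Substituting into each constraint:
  (1) 3(0) + (-3) + 2(0) + 18 = 15 ✓
  (2) y = 3, target 3 ✓ (first branch holds)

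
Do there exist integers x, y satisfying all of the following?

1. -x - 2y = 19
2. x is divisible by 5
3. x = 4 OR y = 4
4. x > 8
No

A contradictory subset is {-x - 2y = 19, x = 4 OR y = 4, x > 8}. No integer assignment can satisfy these jointly:

  - -x - 2y = 19: is a linear equation tying the variables together
  - x = 4 OR y = 4: forces a choice: either x = 4 or y = 4
  - x > 8: bounds one variable relative to a constant

Split on the disjunction (x = 4 OR y = 4):
  • If x = 4: this contradicts the bound x ≥ 9.
  • If y = 4: the equation forces x = -27, which contradicts the bound x ≥ 9.
Both branches are infeasible, so the system has no integer solution.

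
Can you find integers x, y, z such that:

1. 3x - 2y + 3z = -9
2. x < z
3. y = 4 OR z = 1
Yes

Take x = 0, y = 6, z = 1. Substituting into each constraint:
  (1) 3(0) - 2(6) + 3(1) = -9 ✓
  (2) 0 < 1 ✓
  (3) z = 1, target 1 ✓ (second branch holds)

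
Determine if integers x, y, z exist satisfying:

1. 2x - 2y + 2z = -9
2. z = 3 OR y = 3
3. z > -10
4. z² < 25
No

Even the single constraint (2x - 2y + 2z = -9) is infeasible over the integers.

  - 2x - 2y + 2z = -9: every term on the left is divisible by 2, so the LHS ≡ 0 (mod 2), but the RHS -9 is not — no integer solution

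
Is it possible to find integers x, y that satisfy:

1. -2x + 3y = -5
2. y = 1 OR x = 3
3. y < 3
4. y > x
No

The full constraint system is jointly infeasible over the integers. Each constraint and what it forces:

  - -2x + 3y = -5: is a linear equation tying the variables together
  - y = 1 OR x = 3: forces a choice: either y = 1 or x = 3
  - y < 3: bounds one variable relative to a constant
  - y > x: bounds one variable relative to another variable

Split on the disjunction (y = 1 OR x = 3):
  • If y = 1: the equation forces x = 4, giving (y, x) = (1, 4), which violates y > x.
  • If x = 3: with x = 3, every remaining term of the linear equation is divisible by 3, so the left side is ≡ 0 (mod 3); but the right side 1 ≡ 1 (mod 3). No integers can satisfy it.
Both branches are infeasible, so the system has no integer solution.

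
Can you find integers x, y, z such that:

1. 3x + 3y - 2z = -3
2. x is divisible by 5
Yes

Take x = 0, y = -1, z = 0. Substituting into each constraint:
  (1) 3(0) + 3(-1) - 2(0) = -3 ✓
  (2) 0 = 5 × 0, remainder 0 ✓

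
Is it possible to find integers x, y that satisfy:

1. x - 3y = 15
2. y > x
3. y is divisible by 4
Yes

Take x = -9, y = -8. Substituting into each constraint:
  (1) (-9) - 3(-8) = 15 ✓
  (2) -8 > -9 ✓
  (3) -8 = 4 × -2, remainder 0 ✓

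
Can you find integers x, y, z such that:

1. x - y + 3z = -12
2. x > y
Yes

Take x = 3, y = 0, z = -5. Substituting into each constraint:
  (1) 3 + 0 + 3(-5) = -12 ✓
  (2) 3 > 0 ✓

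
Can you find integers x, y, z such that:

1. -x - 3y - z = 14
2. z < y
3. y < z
No

A contradictory subset is {z < y, y < z}. No integer assignment can satisfy these jointly:

  - z < y: bounds one variable relative to another variable
  - y < z: bounds one variable relative to another variable

Direct contradiction: y > z and z > y cannot both hold.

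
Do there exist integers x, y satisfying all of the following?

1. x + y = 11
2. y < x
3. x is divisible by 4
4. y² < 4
Yes

Take x = 12, y = -1. Substituting into each constraint:
  (1) 12 + (-1) = 11 ✓
  (2) -1 < 12 ✓
  (3) 12 = 4 × 3, remainder 0 ✓
  (4) y² = (-1)² = 1, and 1 < 4 ✓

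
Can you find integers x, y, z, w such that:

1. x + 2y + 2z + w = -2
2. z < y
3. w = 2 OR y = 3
Yes

Take x = -15, y = 3, z = 2, w = 3. Substituting into each constraint:
  (1) (-15) + 2(3) + 2(2) + 3 = -2 ✓
  (2) 2 < 3 ✓
  (3) y = 3, target 3 ✓ (second branch holds)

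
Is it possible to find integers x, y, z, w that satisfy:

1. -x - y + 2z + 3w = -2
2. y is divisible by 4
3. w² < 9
Yes

Take x = 2, y = 0, z = 0, w = 0. Substituting into each constraint:
  (1) (-2) + 0 + 2(0) + 3(0) = -2 ✓
  (2) 0 = 4 × 0, remainder 0 ✓
  (3) w² = (0)² = 0, and 0 < 9 ✓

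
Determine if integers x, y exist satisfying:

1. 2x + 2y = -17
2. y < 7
No

Even the single constraint (2x + 2y = -17) is infeasible over the integers.

  - 2x + 2y = -17: every term on the left is divisible by 2, so the LHS ≡ 0 (mod 2), but the RHS -17 is not — no integer solution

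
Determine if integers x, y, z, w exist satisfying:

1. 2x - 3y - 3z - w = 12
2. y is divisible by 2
Yes

Take x = 6, y = 0, z = 0, w = 0. Substituting into each constraint:
  (1) 2(6) - 3(0) - 3(0) + 0 = 12 ✓
  (2) 0 = 2 × 0, remainder 0 ✓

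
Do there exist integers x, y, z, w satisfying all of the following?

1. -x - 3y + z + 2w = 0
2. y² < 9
Yes

Take x = 0, y = 0, z = 0, w = 0. Substituting into each constraint:
  (1) 0 - 3(0) + 0 + 2(0) = 0 ✓
  (2) y² = (0)² = 0, and 0 < 9 ✓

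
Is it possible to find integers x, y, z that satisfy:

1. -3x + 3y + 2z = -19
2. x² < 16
Yes

Take x = 0, y = 1, z = -11. Substituting into each constraint:
  (1) -3(0) + 3(1) + 2(-11) = -19 ✓
  (2) x² = (0)² = 0, and 0 < 16 ✓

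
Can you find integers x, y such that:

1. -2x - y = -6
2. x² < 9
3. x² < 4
Yes

Take x = 0, y = 6. Substituting into each constraint:
  (1) -2(0) + (-6) = -6 ✓
  (2) x² = (0)² = 0, and 0 < 9 ✓
  (3) x² = (0)² = 0, and 0 < 4 ✓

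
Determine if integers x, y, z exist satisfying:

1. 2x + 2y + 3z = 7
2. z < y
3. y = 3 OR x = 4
Yes

Take x = -1, y = 3, z = 1. Substituting into each constraint:
  (1) 2(-1) + 2(3) + 3(1) = 7 ✓
  (2) 1 < 3 ✓
  (3) y = 3, target 3 ✓ (first branch holds)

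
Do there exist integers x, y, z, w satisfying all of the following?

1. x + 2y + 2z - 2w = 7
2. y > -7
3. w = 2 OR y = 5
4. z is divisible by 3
Yes

Take x = -1, y = 5, z = 0, w = 1. Substituting into each constraint:
  (1) (-1) + 2(5) + 2(0) - 2(1) = 7 ✓
  (2) 5 > -7 ✓
  (3) y = 5, target 5 ✓ (second branch holds)
  (4) 0 = 3 × 0, remainder 0 ✓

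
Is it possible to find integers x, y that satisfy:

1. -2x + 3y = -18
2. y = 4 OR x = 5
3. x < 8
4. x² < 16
No

The full constraint system is jointly infeasible over the integers. Each constraint and what it forces:

  - -2x + 3y = -18: is a linear equation tying the variables together
  - y = 4 OR x = 5: forces a choice: either y = 4 or x = 5
  - x < 8: bounds one variable relative to a constant
  - x² < 16: restricts x to |x| ≤ 3

Split on the disjunction (y = 4 OR x = 5):
  • If y = 4: the equation forces x = 15, but x² < 16 requires |x| ≤ 3.
  • If x = 5: this contradicts x² < 16, which requires |x| ≤ 3.
Both branches are infeasible, so the system has no integer solution.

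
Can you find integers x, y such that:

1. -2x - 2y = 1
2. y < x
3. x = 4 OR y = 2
No

Even the single constraint (-2x - 2y = 1) is infeasible over the integers.

  - -2x - 2y = 1: every term on the left is divisible by 2, so the LHS ≡ 0 (mod 2), but the RHS 1 is not — no integer solution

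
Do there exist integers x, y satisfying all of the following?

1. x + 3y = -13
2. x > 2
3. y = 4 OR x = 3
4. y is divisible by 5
No

A contradictory subset is {x + 3y = -13, x > 2, y = 4 OR x = 3}. No integer assignment can satisfy these jointly:

  - x + 3y = -13: is a linear equation tying the variables together
  - x > 2: bounds one variable relative to a constant
  - y = 4 OR x = 3: forces a choice: either y = 4 or x = 3

Split on the disjunction (y = 4 OR x = 3):
  • If y = 4: the equation forces x = -25, which contradicts the bound x ≥ 3.
  • If x = 3: with x = 3, every remaining term of the linear equation is divisible by 3, so the left side is ≡ 0 (mod 3); but the right side -16 ≡ 2 (mod 3). No integers can satisfy it.
Both branches are infeasible, so the system has no integer solution.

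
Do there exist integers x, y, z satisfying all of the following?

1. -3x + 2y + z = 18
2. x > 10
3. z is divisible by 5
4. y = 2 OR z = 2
Yes

Take x = 12, y = 2, z = 50. Substituting into each constraint:
  (1) -3(12) + 2(2) + 50 = 18 ✓
  (2) 12 > 10 ✓
  (3) 50 = 5 × 10, remainder 0 ✓
  (4) y = 2, target 2 ✓ (first branch holds)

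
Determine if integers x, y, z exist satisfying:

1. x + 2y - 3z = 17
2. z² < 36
Yes

Take x = 2, y = 0, z = -5. Substituting into each constraint:
  (1) 2 + 2(0) - 3(-5) = 17 ✓
  (2) z² = (-5)² = 25, and 25 < 36 ✓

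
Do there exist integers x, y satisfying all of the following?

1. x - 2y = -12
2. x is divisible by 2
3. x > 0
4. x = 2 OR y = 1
Yes

Take x = 2, y = 7. Substituting into each constraint:
  (1) 2 - 2(7) = -12 ✓
  (2) 2 = 2 × 1, remainder 0 ✓
  (3) 2 > 0 ✓
  (4) x = 2, target 2 ✓ (first branch holds)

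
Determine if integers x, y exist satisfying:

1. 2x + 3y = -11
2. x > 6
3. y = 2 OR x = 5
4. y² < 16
No

A contradictory subset is {2x + 3y = -11, x > 6, y = 2 OR x = 5}. No integer assignment can satisfy these jointly:

  - 2x + 3y = -11: is a linear equation tying the variables together
  - x > 6: bounds one variable relative to a constant
  - y = 2 OR x = 5: forces a choice: either y = 2 or x = 5

Split on the disjunction (y = 2 OR x = 5):
  • If y = 2: with y = 2, every remaining term of the linear equation is divisible by 2, so the left side is ≡ 0 (mod 2); but the right side -17 ≡ 1 (mod 2). No integers can satisfy it.
  • If x = 5: this contradicts the bound x ≥ 7.
Both branches are infeasible, so the system has no integer solution.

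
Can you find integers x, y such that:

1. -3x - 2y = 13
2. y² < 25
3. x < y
Yes

Take x = -5, y = 1. Substituting into each constraint:
  (1) -3(-5) - 2(1) = 13 ✓
  (2) y² = (1)² = 1, and 1 < 25 ✓
  (3) -5 < 1 ✓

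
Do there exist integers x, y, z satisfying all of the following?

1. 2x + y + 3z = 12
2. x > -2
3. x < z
Yes

Take x = -1, y = 14, z = 0. Substituting into each constraint:
  (1) 2(-1) + 14 + 3(0) = 12 ✓
  (2) -1 > -2 ✓
  (3) -1 < 0 ✓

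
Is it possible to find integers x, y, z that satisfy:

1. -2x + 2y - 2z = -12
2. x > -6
Yes

Take x = 6, y = 0, z = 0. Substituting into each constraint:
  (1) -2(6) + 2(0) - 2(0) = -12 ✓
  (2) 6 > -6 ✓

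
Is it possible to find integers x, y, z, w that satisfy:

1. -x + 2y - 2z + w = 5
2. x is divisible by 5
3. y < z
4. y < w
Yes

Take x = 0, y = 0, z = 1, w = 7. Substituting into each constraint:
  (1) 0 + 2(0) - 2(1) + 7 = 5 ✓
  (2) 0 = 5 × 0, remainder 0 ✓
  (3) 0 < 1 ✓
  (4) 0 < 7 ✓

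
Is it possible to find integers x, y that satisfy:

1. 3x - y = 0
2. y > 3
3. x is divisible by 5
Yes

Take x = 5, y = 15. Substituting into each constraint:
  (1) 3(5) + (-15) = 0 ✓
  (2) 15 > 3 ✓
  (3) 5 = 5 × 1, remainder 0 ✓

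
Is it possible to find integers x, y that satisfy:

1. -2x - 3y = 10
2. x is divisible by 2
Yes

Take x = -2, y = -2. Substituting into each constraint:
  (1) -2(-2) - 3(-2) = 10 ✓
  (2) -2 = 2 × -1, remainder 0 ✓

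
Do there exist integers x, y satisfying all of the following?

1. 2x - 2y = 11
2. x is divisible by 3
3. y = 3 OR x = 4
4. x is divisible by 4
No

Even the single constraint (2x - 2y = 11) is infeasible over the integers.

  - 2x - 2y = 11: every term on the left is divisible by 2, so the LHS ≡ 0 (mod 2), but the RHS 11 is not — no integer solution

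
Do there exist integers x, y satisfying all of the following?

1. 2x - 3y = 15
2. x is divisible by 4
Yes

Take x = 0, y = -5. Substituting into each constraint:
  (1) 2(0) - 3(-5) = 15 ✓
  (2) 0 = 4 × 0, remainder 0 ✓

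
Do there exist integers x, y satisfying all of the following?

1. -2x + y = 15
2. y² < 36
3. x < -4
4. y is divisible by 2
No

A contradictory subset is {-2x + y = 15, y is divisible by 2}. No integer assignment can satisfy these jointly:

  - -2x + y = 15: is a linear equation tying the variables together
  - y is divisible by 2: restricts y to multiples of 2

Modular obstruction: writing y = 2y', every remaining term of the linear equation is divisible by 2, so the left side is ≡ 0 (mod 2); but the right side 15 ≡ 1 (mod 2). No integers can satisfy it.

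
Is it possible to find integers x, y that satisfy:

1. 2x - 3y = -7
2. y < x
Yes

Take x = 10, y = 9. Substituting into each constraint:
  (1) 2(10) - 3(9) = -7 ✓
  (2) 9 < 10 ✓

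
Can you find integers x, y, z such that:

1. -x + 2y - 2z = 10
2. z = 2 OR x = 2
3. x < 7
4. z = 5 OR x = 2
Yes

Take x = 2, y = 6, z = 0. Substituting into each constraint:
  (1) (-2) + 2(6) - 2(0) = 10 ✓
  (2) x = 2, target 2 ✓ (second branch holds)
  (3) 2 < 7 ✓
  (4) x = 2, target 2 ✓ (second branch holds)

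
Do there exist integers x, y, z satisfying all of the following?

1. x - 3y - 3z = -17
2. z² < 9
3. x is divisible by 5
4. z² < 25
Yes

Take x = 10, y = 7, z = 2. Substituting into each constraint:
  (1) 10 - 3(7) - 3(2) = -17 ✓
  (2) z² = (2)² = 4, and 4 < 9 ✓
  (3) 10 = 5 × 2, remainder 0 ✓
  (4) z² = (2)² = 4, and 4 < 25 ✓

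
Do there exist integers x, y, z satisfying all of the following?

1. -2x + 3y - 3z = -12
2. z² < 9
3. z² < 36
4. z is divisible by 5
Yes

Take x = 6, y = 0, z = 0. Substituting into each constraint:
  (1) -2(6) + 3(0) - 3(0) = -12 ✓
  (2) z² = (0)² = 0, and 0 < 9 ✓
  (3) z² = (0)² = 0, and 0 < 36 ✓
  (4) 0 = 5 × 0, remainder 0 ✓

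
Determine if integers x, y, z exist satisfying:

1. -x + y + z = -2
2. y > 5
Yes

Take x = 8, y = 6, z = 0. Substituting into each constraint:
  (1) (-8) + 6 + 0 = -2 ✓
  (2) 6 > 5 ✓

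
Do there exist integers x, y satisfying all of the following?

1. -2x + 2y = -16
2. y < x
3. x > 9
Yes

Take x = 10, y = 2. Substituting into each constraint:
  (1) -2(10) + 2(2) = -16 ✓
  (2) 2 < 10 ✓
  (3) 10 > 9 ✓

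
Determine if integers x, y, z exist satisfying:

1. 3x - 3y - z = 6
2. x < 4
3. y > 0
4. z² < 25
Yes

Take x = 3, y = 1, z = 0. Substituting into each constraint:
  (1) 3(3) - 3(1) + 0 = 6 ✓
  (2) 3 < 4 ✓
  (3) 1 > 0 ✓
  (4) z² = (0)² = 0, and 0 < 25 ✓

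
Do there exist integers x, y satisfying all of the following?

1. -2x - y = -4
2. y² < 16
Yes

Take x = 2, y = 0. Substituting into each constraint:
  (1) -2(2) + 0 = -4 ✓
  (2) y² = (0)² = 0, and 0 < 16 ✓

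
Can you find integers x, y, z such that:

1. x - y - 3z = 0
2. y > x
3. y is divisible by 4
Yes

Take x = -3, y = 0, z = -1. Substituting into each constraint:
  (1) (-3) + 0 - 3(-1) = 0 ✓
  (2) 0 > -3 ✓
  (3) 0 = 4 × 0, remainder 0 ✓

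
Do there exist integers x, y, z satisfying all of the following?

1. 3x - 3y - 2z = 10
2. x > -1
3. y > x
Yes

Take x = 0, y = 2, z = -8. Substituting into each constraint:
  (1) 3(0) - 3(2) - 2(-8) = 10 ✓
  (2) 0 > -1 ✓
  (3) 2 > 0 ✓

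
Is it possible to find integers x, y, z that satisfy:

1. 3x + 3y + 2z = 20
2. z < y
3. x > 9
Yes

Take x = 14, y = -4, z = -5. Substituting into each constraint:
  (1) 3(14) + 3(-4) + 2(-5) = 20 ✓
  (2) -5 < -4 ✓
  (3) 14 > 9 ✓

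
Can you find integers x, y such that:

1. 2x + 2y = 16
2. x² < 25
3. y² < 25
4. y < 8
Yes

Take x = 4, y = 4. Substituting into each constraint:
  (1) 2(4) + 2(4) = 16 ✓
  (2) x² = (4)² = 16, and 16 < 25 ✓
  (3) y² = (4)² = 16, and 16 < 25 ✓
  (4) 4 < 8 ✓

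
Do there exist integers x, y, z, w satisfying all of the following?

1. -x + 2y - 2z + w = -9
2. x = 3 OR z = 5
Yes

Take x = 3, y = 0, z = 6, w = 6. Substituting into each constraint:
  (1) (-3) + 2(0) - 2(6) + 6 = -9 ✓
  (2) x = 3, target 3 ✓ (first branch holds)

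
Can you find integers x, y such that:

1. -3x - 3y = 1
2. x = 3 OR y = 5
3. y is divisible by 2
No

Even the single constraint (-3x - 3y = 1) is infeasible over the integers.

  - -3x - 3y = 1: every term on the left is divisible by 3, so the LHS ≡ 0 (mod 3), but the RHS 1 is not — no integer solution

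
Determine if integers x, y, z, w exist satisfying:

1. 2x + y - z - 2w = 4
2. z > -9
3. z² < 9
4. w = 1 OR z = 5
Yes

Take x = 0, y = 6, z = 0, w = 1. Substituting into each constraint:
  (1) 2(0) + 6 + 0 - 2(1) = 4 ✓
  (2) 0 > -9 ✓
  (3) z² = (0)² = 0, and 0 < 9 ✓
  (4) w = 1, target 1 ✓ (first branch holds)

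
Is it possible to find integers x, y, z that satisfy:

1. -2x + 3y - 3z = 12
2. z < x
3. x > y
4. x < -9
Yes

Take x = -12, y = -17, z = -13. Substituting into each constraint:
  (1) -2(-12) + 3(-17) - 3(-13) = 12 ✓
  (2) -13 < -12 ✓
  (3) -12 > -17 ✓
  (4) -12 < -9 ✓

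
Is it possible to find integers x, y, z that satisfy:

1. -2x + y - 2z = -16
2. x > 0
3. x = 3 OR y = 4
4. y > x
Yes

Take x = 3, y = 4, z = 7. Substituting into each constraint:
  (1) -2(3) + 4 - 2(7) = -16 ✓
  (2) 3 > 0 ✓
  (3) x = 3, target 3 ✓ (first branch holds)
  (4) 4 > 3 ✓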